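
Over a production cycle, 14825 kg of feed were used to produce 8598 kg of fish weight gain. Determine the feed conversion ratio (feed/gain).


FCR = feed consumed / weight gained
FCR = 14825 kg / 8598 kg = 1.72424

1.72424


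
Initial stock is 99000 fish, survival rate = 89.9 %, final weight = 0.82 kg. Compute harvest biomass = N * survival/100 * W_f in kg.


Survivors = 99000 * 89.9/100 = 89001 fish
Harvest biomass = survivors * W_f = 89001 * 0.82 = 72980.82 kg

72980.82 kg


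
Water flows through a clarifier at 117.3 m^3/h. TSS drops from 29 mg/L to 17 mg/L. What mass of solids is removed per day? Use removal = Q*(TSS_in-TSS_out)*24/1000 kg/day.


Concentration drop: TSS_in - TSS_out = 29 - 17 = 12 mg/L
Hourly solids removed = Q * dTSS = 117.3 m^3/h * 12 mg/L = 1407.6 g/h  (m^3/h * mg/L = g/h)
Daily solids removed = 1407.6 * 24 = 33782.4 g/day
Convert g to kg: 33782.4 / 1000 = 33.7824 kg/day

33.7824 kg/day


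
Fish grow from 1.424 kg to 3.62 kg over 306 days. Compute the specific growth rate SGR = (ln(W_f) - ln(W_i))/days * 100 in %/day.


ln(W_f) = ln(3.62) = 1.286474
ln(W_i) = ln(1.424) = 0.35346981
ln(W_f) - ln(W_i) = 1.286474 - 0.35346981 = 0.93300419
SGR = 0.93300419 / 306 * 100 = 0.304903 %/day

0.304903 %/day


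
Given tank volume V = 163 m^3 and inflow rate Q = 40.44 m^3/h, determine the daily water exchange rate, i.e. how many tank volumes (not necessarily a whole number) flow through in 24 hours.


Daily flow volume = 40.44 m^3/h * 24 h = 970.56 m^3/day
Exchanges = daily flow / tank volume = 970.56 / 163 = 5.95436 exchanges/day

5.95436 exchanges/day


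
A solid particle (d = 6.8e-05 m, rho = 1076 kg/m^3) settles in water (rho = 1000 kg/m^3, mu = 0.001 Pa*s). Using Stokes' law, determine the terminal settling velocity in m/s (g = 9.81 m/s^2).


Density difference: rho_p - rho_f = 1076 - 1000 = 76 kg/m^3
d^2 = (6.8e-05)^2 = 4.624e-09 m^2
Numerator = (rho_p - rho_f) * g * d^2 = 76 * 9.81 * 4.624e-09 = 3.4474694e-06
Denominator = 18 * mu = 18 * 0.001 = 0.018
v_s = 3.4474694e-06 / 0.018 = 1.91526e-04 m/s
Check: Re = rho_f * v_s * d / mu = 1000 * 1.91526e-04 * 6.8e-05 / 0.001 = 0.013 < 1, so Stokes' law applies.

1.91526e-04 m/s


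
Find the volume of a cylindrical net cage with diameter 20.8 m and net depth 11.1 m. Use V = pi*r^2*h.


r = d/2 = 20.8/2 = 10.4 m
Base area = pi*r^2 = pi*10.4^2 = 339.79466 m^2
Volume = 339.79466 * 11.1 = 3771.72 m^3

3771.72 m^3


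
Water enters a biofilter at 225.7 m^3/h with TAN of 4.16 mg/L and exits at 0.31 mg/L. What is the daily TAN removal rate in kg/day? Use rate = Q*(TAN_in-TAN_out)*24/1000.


Concentration drop: TAN_in - TAN_out = 4.16 - 0.31 = 3.85 mg/L
Hourly TAN removed = Q * dTAN = 225.7 m^3/h * 3.85 mg/L = 868.945 g/h  (m^3/h * mg/L = g/h)
Daily TAN removed = 868.945 * 24 = 20854.68 g/day
Convert to kg/day: 20854.68 / 1000 = 20.85468 kg/day

20.85468 kg/day


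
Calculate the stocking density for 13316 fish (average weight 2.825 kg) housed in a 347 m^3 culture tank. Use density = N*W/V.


Total biomass = 13316 fish * 2.825 kg = 37617.7 kg
Density = total biomass / volume = 37617.7 / 347 = 108.408 kg/m^3

108.408 kg/m^3


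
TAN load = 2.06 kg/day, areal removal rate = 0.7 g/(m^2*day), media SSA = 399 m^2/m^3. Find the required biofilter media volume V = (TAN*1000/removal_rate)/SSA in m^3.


A = 2.06*1000 / 0.7 = 2942.8571 m^2
V = 2942.8571 / 399 = 7.37558

7.37558 m^3


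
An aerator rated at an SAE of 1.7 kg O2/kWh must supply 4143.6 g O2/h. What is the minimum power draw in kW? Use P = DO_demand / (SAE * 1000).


SAE in g O2/kWh = 1.7 * 1000 = 1700 g/kWh
P = DO_demand / SAE_g = 4143.6 / 1700 = 2.43741 kW

2.43741 kW


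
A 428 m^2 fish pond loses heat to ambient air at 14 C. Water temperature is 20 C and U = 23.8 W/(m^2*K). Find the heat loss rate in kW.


Temperature difference dT = 20 - 14 = 6 K
Heat loss (W) = U * A * dT = 23.8 * 428 * 6 = 61118.4 W
Convert to kW: 61118.4 / 1000 = 61.1184 kW

61.1184 kW


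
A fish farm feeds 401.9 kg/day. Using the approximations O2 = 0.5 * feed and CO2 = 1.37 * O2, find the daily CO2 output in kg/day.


O2 = 401.9 * 0.5 = 200.95
CO2 = 200.95 * 1.37 = 275.3015

275.3015 kg/day


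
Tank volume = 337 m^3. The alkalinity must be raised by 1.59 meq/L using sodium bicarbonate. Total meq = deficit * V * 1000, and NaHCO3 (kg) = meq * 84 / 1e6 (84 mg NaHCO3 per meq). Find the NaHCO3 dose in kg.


Tank volume in L = 337 m^3 * 1000 = 337000 L
Total meq required = 1.59 meq/L * 337000 L = 535830 meq
NaHCO3 mass = 535830 meq * 84 mg/meq / 1e6 = 45.0097 kg

45.0097 kg


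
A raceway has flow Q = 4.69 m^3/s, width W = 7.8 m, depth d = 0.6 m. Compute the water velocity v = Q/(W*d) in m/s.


Cross-sectional area = W * d = 7.8 * 0.6 = 4.68 m^2
Velocity = Q / A = 4.69 / 4.68 = 1.00214 m/s

1.00214 m/s


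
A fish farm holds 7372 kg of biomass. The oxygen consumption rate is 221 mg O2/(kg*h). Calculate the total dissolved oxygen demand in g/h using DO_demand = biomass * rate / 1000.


Total O2 consumption (mg/h) = 7372 kg * 221 mg/(kg*h) = 1629212 mg/h
Convert to g/h: 1629212 / 1000 = 1629.212 g/h

1629.212 g/h


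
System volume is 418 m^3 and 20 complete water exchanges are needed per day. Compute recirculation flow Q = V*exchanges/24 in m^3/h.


Daily recirculation volume = 418 m^3 * 20 = 8360 m^3/day
Flow rate Q = daily volume / 24 h = 8360 / 24 = 348.333 m^3/h

348.333 m^3/h


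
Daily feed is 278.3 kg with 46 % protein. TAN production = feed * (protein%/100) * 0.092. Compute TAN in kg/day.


Protein in feed = 278.3 * 46/100 = 128.018 kg/day
TAN = protein * 0.092 = 128.018 * 0.092 = 11.777656 kg/day

11.777656 kg/day


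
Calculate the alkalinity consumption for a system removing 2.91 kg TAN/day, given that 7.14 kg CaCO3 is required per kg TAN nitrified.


Alkalinity factor: 7.14 kg CaCO3 consumed per kg TAN nitrified
alk = 2.91 kg TAN * 7.14 = 20.7774 kg CaCO3/day

20.7774 kg CaCO3/day


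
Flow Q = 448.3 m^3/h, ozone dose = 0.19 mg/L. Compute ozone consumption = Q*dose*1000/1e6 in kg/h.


O3 demand (mg/h) = Q * dose * 1000 = 448.3 * 0.19 * 1000 = 85177 mg/h
Convert mg to kg: 85177 / 1e6 = 0.085177 kg/h

0.085177 kg/h


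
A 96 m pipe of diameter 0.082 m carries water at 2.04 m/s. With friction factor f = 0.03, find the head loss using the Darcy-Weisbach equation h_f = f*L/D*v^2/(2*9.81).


v^2 = 2.04^2 = 4.1616 m^2/s^2
L/D = 96/0.082 = 1170.7317
h_f = f*(L/D)*v^2/(2g) = 0.03 * 1170.7317 * 4.1616 / 19.62 = 7.44972 m

7.44972 m


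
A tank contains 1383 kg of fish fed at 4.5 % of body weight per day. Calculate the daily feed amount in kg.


Feeding rate fraction = 4.5% / 100 = 0.045
Daily feed = 1383 kg * 0.045 = 62.235 kg/day

62.235 kg/day


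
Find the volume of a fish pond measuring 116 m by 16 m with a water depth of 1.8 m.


Base area = L * W = 116 * 16 = 1856 m^2
Volume = area * depth = 1856 * 1.8 = 3340.8 m^3

3340.8 m^3


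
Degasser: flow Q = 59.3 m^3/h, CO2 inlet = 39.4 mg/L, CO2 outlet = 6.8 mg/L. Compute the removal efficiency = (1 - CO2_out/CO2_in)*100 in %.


CO2_out / CO2_in = 6.8 / 39.4 = 0.17258883
Fraction remaining = 0.17258883
efficiency = (1 - 0.17258883) * 100 = 82.7411 %

82.7411 %


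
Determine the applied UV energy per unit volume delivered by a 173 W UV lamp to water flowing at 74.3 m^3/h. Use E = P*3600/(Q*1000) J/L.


Energy delivered per hour = 173 W * 3600 s = 622800 J/h
Volume treated per hour = 74.3 m^3/h * 1000 = 74300 L/h
dose = 622800 / 74300 = 8.38223 J/L

8.38223 J/L


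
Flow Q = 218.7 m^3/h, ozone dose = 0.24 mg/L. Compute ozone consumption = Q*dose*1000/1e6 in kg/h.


O3 demand (mg/h) = Q * dose * 1000 = 218.7 * 0.24 * 1000 = 52488 mg/h
Convert mg to kg: 52488 / 1e6 = 0.052488 kg/h

0.052488 kg/h


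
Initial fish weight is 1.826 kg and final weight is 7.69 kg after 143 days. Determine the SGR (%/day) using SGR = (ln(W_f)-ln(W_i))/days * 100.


ln(W_f) = ln(7.69) = 2.0399208
ln(W_i) = ln(1.826) = 0.60212778
ln(W_f) - ln(W_i) = 2.0399208 - 0.60212778 = 1.437793
SGR = 1.437793 / 143 * 100 = 1.00545 %/day

1.00545 %/day


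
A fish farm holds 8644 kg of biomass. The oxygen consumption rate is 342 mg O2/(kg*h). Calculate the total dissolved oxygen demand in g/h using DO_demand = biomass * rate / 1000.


Total O2 consumption (mg/h) = 8644 kg * 342 mg/(kg*h) = 2956248 mg/h
Convert to g/h: 2956248 / 1000 = 2956.248 g/h

2956.248 g/h


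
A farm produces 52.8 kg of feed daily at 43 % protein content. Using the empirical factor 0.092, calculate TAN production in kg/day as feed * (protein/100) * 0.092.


Protein in feed = 52.8 * 43/100 = 22.704 kg/day
TAN = protein * 0.092 = 22.704 * 0.092 = 2.088768 kg/day

2.088768 kg/day


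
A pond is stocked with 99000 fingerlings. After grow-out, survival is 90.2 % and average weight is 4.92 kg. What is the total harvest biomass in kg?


Survivors = 99000 * 90.2/100 = 89298 fish
Harvest biomass = survivors * W_f = 89298 * 4.92 = 439346.16 kg

439346.16 kg


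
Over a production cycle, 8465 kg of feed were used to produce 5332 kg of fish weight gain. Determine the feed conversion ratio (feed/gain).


FCR = feed consumed / weight gained
FCR = 8465 kg / 5332 kg = 1.58758

1.58758


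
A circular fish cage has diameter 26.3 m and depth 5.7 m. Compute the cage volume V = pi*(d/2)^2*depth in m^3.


r = d/2 = 26.3/2 = 13.15 m
Base area = pi*r^2 = pi*13.15^2 = 543.25206 m^2
Volume = 543.25206 * 5.7 = 3096.54 m^3

3096.54 m^3


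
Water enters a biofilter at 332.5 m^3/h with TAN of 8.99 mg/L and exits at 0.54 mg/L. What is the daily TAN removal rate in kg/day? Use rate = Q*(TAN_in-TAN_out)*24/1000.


Concentration drop: TAN_in - TAN_out = 8.99 - 0.54 = 8.45 mg/L
Hourly TAN removed = Q * dTAN = 332.5 m^3/h * 8.45 mg/L = 2809.625 g/h  (m^3/h * mg/L = g/h)
Daily TAN removed = 2809.625 * 24 = 67431 g/day
Convert to kg/day: 67431 / 1000 = 67.431 kg/day

67.431 kg/day


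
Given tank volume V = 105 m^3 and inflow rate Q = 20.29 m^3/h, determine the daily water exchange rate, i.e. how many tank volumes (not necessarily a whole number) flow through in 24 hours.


Daily flow volume = 20.29 m^3/h * 24 h = 486.96 m^3/day
Exchanges = daily flow / tank volume = 486.96 / 105 = 4.63771 exchanges/day

4.63771 exchanges/day


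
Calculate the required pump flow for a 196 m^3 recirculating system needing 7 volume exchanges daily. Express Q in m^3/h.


Daily recirculation volume = 196 m^3 * 7 = 1372 m^3/day
Flow rate Q = daily volume / 24 h = 1372 / 24 = 57.1667 m^3/h

57.1667 m^3/h


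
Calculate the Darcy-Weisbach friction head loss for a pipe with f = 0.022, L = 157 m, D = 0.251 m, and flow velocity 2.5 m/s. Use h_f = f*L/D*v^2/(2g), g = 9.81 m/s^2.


v^2 = 2.5^2 = 6.25 m^2/s^2
L/D = 157/0.251 = 625.49801
h_f = f*(L/D)*v^2/(2g) = 0.022 * 625.49801 * 6.25 / 19.62 = 4.38359 m

4.38359 m


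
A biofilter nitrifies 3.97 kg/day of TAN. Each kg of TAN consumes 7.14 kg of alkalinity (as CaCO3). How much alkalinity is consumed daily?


Alkalinity factor: 7.14 kg CaCO3 consumed per kg TAN nitrified
alk = 3.97 kg TAN * 7.14 = 28.3458 kg CaCO3/day

28.3458 kg CaCO3/day


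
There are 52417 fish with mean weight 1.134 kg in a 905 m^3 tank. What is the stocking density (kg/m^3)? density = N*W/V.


Total biomass = 52417 fish * 1.134 kg = 59440.878 kg
Density = total biomass / volume = 59440.878 / 905 = 65.6805 kg/m^3

65.6805 kg/m^3


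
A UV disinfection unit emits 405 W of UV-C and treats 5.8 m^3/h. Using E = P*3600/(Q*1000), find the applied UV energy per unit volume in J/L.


Energy delivered per hour = 405 W * 3600 s = 1458000 J/h
Volume treated per hour = 5.8 m^3/h * 1000 = 5800 L/h
dose = 1458000 / 5800 = 251.379 J/L

251.379 J/L


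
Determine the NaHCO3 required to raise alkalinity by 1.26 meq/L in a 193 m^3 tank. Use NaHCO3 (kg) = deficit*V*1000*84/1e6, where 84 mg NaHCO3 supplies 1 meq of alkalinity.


Tank volume in L = 193 m^3 * 1000 = 193000 L
Total meq required = 1.26 meq/L * 193000 L = 243180 meq
NaHCO3 mass = 243180 meq * 84 mg/meq / 1e6 = 20.4271 kg

20.4271 kg


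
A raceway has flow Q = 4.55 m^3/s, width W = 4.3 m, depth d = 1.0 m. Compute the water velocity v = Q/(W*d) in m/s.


Cross-sectional area = W * d = 4.3 * 1.0 = 4.3 m^2
Velocity = Q / A = 4.55 / 4.3 = 1.05814 m/s

1.05814 m/s


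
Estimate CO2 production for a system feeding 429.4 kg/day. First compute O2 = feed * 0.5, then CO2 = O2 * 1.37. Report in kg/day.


O2 = 429.4 * 0.5 = 214.7
CO2 = 214.7 * 1.37 = 294.139

294.139 kg/day


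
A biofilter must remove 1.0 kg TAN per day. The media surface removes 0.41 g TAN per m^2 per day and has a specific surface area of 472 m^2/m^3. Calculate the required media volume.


A = 1.0*1000 / 0.41 = 2439.0244 m^2
V = 2439.0244 / 472 = 5.16742

5.16742 m^3


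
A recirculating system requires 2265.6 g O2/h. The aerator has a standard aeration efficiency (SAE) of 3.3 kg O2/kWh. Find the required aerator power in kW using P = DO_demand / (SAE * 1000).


SAE in g O2/kWh = 3.3 * 1000 = 3300 g/kWh
P = DO_demand / SAE_g = 2265.6 / 3300 = 0.686545 kW

0.686545 kW


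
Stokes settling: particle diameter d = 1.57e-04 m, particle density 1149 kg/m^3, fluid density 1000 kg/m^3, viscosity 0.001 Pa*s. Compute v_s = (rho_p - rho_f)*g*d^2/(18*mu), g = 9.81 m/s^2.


Density difference: rho_p - rho_f = 1149 - 1000 = 149 kg/m^3
d^2 = (1.57e-04)^2 = 2.4649e-08 m^2
Numerator = (rho_p - rho_f) * g * d^2 = 149 * 9.81 * 2.4649e-08 = 3.6029197e-05
Denominator = 18 * mu = 18 * 0.001 = 0.018
v_s = 3.6029197e-05 / 0.018 = 0.00200162 m/s
Check: Re = rho_f * v_s * d / mu = 1000 * 0.00200162 * 1.57e-04 / 0.001 = 0.314 < 1, so Stokes' law applies.

0.00200162 m/s


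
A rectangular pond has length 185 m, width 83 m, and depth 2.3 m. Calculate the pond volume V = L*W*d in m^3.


Base area = L * W = 185 * 83 = 15355 m^2
Volume = area * depth = 15355 * 2.3 = 35316.5 m^3

35316.5 m^3


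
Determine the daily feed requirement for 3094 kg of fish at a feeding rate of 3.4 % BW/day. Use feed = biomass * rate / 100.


Feeding rate fraction = 3.4% / 100 = 0.034
Daily feed = 3094 kg * 0.034 = 105.196 kg/day

105.196 kg/day


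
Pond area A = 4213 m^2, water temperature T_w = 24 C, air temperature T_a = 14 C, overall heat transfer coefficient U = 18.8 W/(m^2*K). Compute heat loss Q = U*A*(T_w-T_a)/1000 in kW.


Temperature difference dT = 24 - 14 = 10 K
Heat loss (W) = U * A * dT = 18.8 * 4213 * 10 = 792044 W
Convert to kW: 792044 / 1000 = 792.044 kW

792.044 kW


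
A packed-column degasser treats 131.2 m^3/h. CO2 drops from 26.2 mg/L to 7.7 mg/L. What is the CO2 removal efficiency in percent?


CO2_out / CO2_in = 7.7 / 26.2 = 0.29389313
Fraction remaining = 0.29389313
efficiency = (1 - 0.29389313) * 100 = 70.6107 %

70.6107 %


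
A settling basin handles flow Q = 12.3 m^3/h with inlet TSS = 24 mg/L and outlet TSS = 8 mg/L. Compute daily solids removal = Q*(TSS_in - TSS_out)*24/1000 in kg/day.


Concentration drop: TSS_in - TSS_out = 24 - 8 = 16 mg/L
Hourly solids removed = Q * dTSS = 12.3 m^3/h * 16 mg/L = 196.8 g/h  (m^3/h * mg/L = g/h)
Daily solids removed = 196.8 * 24 = 4723.2 g/day
Convert g to kg: 4723.2 / 1000 = 4.7232 kg/day

4.7232 kg/day


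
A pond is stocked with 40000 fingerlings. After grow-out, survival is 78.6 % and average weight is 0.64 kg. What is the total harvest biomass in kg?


Survivors = 40000 * 78.6/100 = 31440 fish
Harvest biomass = survivors * W_f = 31440 * 0.64 = 20121.6 kg

20121.6 kg


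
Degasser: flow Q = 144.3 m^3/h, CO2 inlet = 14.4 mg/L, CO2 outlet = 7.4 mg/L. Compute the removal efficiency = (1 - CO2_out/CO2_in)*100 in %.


CO2_out / CO2_in = 7.4 / 14.4 = 0.51388889
Fraction remaining = 0.51388889
efficiency = (1 - 0.51388889) * 100 = 48.6111 %

48.6111 %


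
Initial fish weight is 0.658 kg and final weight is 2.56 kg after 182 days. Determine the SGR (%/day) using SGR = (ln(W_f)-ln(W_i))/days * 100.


ln(W_f) = ln(2.56) = 0.94000726
ln(W_i) = ln(0.658) = -0.41855035
ln(W_f) - ln(W_i) = 0.94000726 - -0.41855035 = 1.3585576
SGR = 1.3585576 / 182 * 100 = 0.74646 %/day

0.74646 %/day


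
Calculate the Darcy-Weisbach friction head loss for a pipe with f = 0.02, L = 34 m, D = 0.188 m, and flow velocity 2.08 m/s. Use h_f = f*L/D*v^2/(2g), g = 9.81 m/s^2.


v^2 = 2.08^2 = 4.3264 m^2/s^2
L/D = 34/0.188 = 180.85106
h_f = f*(L/D)*v^2/(2g) = 0.02 * 180.85106 * 4.3264 / 19.62 = 0.797588 m

0.797588 m


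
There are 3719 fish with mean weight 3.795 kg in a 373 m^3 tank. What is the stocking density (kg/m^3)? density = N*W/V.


Total biomass = 3719 fish * 3.795 kg = 14113.605 kg
Density = total biomass / volume = 14113.605 / 373 = 37.8381 kg/m^3

37.8381 kg/m^3


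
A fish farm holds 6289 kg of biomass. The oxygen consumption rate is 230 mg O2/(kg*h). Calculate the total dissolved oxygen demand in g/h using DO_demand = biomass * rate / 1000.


Total O2 consumption (mg/h) = 6289 kg * 230 mg/(kg*h) = 1446470 mg/h
Convert to g/h: 1446470 / 1000 = 1446.47 g/h

1446.47 g/h


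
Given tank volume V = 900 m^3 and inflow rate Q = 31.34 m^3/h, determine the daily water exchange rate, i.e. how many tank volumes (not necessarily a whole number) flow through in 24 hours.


Daily flow volume = 31.34 m^3/h * 24 h = 752.16 m^3/day
Exchanges = daily flow / tank volume = 752.16 / 900 = 0.835733 exchanges/day

0.835733 exchanges/day


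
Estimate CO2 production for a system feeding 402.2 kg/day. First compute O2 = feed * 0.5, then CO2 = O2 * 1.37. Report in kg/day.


O2 = 402.2 * 0.5 = 201.1
CO2 = 201.1 * 1.37 = 275.507

275.507 kg/day


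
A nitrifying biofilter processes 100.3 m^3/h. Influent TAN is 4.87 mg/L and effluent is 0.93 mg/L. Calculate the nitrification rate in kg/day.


Concentration drop: TAN_in - TAN_out = 4.87 - 0.93 = 3.94 mg/L
Hourly TAN removed = Q * dTAN = 100.3 m^3/h * 3.94 mg/L = 395.182 g/h  (m^3/h * mg/L = g/h)
Daily TAN removed = 395.182 * 24 = 9484.368 g/day
Convert to kg/day: 9484.368 / 1000 = 9.484368 kg/day

9.484368 kg/day


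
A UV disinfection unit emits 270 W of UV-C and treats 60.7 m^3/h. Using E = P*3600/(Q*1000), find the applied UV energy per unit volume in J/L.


Energy delivered per hour = 270 W * 3600 s = 972000 J/h
Volume treated per hour = 60.7 m^3/h * 1000 = 60700 L/h
dose = 972000 / 60700 = 16.0132 J/L

16.0132 J/L


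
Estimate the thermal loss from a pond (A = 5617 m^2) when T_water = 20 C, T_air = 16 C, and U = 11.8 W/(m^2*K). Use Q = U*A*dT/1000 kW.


Temperature difference dT = 20 - 16 = 4 K
Heat loss (W) = U * A * dT = 11.8 * 5617 * 4 = 265122.4 W
Convert to kW: 265122.4 / 1000 = 265.1224 kW

265.1224 kW


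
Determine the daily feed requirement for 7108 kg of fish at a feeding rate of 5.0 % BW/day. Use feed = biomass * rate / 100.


Feeding rate fraction = 5.0% / 100 = 0.05
Daily feed = 7108 kg * 0.05 = 355.4 kg/day

355.4 kg/day


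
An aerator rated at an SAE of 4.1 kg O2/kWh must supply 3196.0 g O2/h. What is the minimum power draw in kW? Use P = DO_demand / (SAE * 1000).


SAE in g O2/kWh = 4.1 * 1000 = 4100 g/kWh
P = DO_demand / SAE_g = 3196.0 / 4100 = 0.779512 kW

0.779512 kW


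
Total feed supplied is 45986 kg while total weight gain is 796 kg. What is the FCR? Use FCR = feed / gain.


FCR = feed consumed / weight gained
FCR = 45986 kg / 796 kg = 57.7714

57.7714


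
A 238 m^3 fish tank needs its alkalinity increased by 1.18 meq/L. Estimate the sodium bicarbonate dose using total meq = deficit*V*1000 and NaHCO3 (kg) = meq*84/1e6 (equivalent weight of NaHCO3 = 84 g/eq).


Tank volume in L = 238 m^3 * 1000 = 238000 L
Total meq required = 1.18 meq/L * 238000 L = 280840 meq
NaHCO3 mass = 280840 meq * 84 mg/meq / 1e6 = 23.5906 kg

23.5906 kg


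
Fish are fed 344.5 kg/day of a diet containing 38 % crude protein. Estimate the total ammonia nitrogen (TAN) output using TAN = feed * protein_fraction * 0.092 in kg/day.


Protein in feed = 344.5 * 38/100 = 130.91 kg/day
TAN = protein * 0.092 = 130.91 * 0.092 = 12.04372 kg/day

12.04372 kg/day


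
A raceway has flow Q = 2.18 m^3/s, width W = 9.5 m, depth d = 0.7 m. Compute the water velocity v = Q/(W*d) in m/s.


Cross-sectional area = W * d = 9.5 * 0.7 = 6.65 m^2
Velocity = Q / A = 2.18 / 6.65 = 0.32782 m/s

0.32782 m/s


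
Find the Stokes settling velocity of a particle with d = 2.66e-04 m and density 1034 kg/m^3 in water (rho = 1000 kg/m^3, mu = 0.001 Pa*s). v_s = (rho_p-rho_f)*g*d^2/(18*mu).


Density difference: rho_p - rho_f = 1034 - 1000 = 34 kg/m^3
d^2 = (2.66e-04)^2 = 7.0756e-08 m^2
Numerator = (rho_p - rho_f) * g * d^2 = 34 * 9.81 * 7.0756e-08 = 2.3599956e-05
Denominator = 18 * mu = 18 * 0.001 = 0.018
v_s = 2.3599956e-05 / 0.018 = 0.00131111 m/s
Check: Re = rho_f * v_s * d / mu = 1000 * 0.00131111 * 2.66e-04 / 0.001 = 0.349 < 1, so Stokes' law applies.

0.00131111 m/s


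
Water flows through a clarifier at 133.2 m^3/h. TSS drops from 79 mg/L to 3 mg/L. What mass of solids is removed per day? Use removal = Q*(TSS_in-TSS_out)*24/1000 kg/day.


Concentration drop: TSS_in - TSS_out = 79 - 3 = 76 mg/L
Hourly solids removed = Q * dTSS = 133.2 m^3/h * 76 mg/L = 10123.2 g/h  (m^3/h * mg/L = g/h)
Daily solids removed = 10123.2 * 24 = 242956.8 g/day
Convert g to kg: 242956.8 / 1000 = 242.9568 kg/day

242.9568 kg/day


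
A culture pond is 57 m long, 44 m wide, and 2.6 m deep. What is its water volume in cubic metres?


Base area = L * W = 57 * 44 = 2508 m^2
Volume = area * depth = 2508 * 2.6 = 6520.8 m^3

6520.8 m^3


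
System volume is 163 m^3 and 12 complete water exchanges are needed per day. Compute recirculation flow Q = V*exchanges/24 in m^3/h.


Daily recirculation volume = 163 m^3 * 12 = 1956 m^3/day
Flow rate Q = daily volume / 24 h = 1956 / 24 = 81.5 m^3/h

81.5 m^3/h


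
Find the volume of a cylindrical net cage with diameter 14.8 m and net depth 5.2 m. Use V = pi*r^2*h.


r = d/2 = 14.8/2 = 7.4 m
Base area = pi*r^2 = pi*7.4^2 = 172.03361 m^2
Volume = 172.03361 * 5.2 = 894.575 m^3

894.575 m^3


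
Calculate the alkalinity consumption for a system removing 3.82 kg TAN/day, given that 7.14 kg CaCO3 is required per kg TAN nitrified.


Alkalinity factor: 7.14 kg CaCO3 consumed per kg TAN nitrified
alk = 3.82 kg TAN * 7.14 = 27.2748 kg CaCO3/day

27.2748 kg CaCO3/day


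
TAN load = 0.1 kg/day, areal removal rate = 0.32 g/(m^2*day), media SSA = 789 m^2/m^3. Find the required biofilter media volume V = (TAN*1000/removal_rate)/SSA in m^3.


A = 0.1*1000 / 0.32 = 312.5 m^2
V = 312.5 / 789 = 0.396071

0.396071 m^3


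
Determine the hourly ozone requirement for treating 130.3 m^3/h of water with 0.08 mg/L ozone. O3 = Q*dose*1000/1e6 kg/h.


O3 demand (mg/h) = Q * dose * 1000 = 130.3 * 0.08 * 1000 = 10424 mg/h
Convert mg to kg: 10424 / 1e6 = 0.010424 kg/h

0.010424 kg/h


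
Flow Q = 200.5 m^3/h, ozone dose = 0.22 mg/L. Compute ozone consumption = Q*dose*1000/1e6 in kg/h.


O3 demand (mg/h) = Q * dose * 1000 = 200.5 * 0.22 * 1000 = 44110 mg/h
Convert mg to kg: 44110 / 1e6 = 0.04411 kg/h

0.04411 kg/h


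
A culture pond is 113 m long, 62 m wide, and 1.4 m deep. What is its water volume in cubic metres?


Base area = L * W = 113 * 62 = 7006 m^2
Volume = area * depth = 7006 * 1.4 = 9808.4 m^3

9808.4 m^3


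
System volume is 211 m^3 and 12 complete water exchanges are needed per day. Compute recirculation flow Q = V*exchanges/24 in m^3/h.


Daily recirculation volume = 211 m^3 * 12 = 2532 m^3/day
Flow rate Q = daily volume / 24 h = 2532 / 24 = 105.5 m^3/h

105.5 m^3/h


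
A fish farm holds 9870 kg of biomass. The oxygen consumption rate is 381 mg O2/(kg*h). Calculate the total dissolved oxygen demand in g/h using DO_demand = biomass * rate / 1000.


Total O2 consumption (mg/h) = 9870 kg * 381 mg/(kg*h) = 3760470 mg/h
Convert to g/h: 3760470 / 1000 = 3760.47 g/h

3760.47 g/h


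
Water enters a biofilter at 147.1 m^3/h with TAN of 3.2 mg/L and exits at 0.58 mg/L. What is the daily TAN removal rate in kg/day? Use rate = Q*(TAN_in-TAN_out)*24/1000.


Concentration drop: TAN_in - TAN_out = 3.2 - 0.58 = 2.62 mg/L
Hourly TAN removed = Q * dTAN = 147.1 m^3/h * 2.62 mg/L = 385.402 g/h  (m^3/h * mg/L = g/h)
Daily TAN removed = 385.402 * 24 = 9249.648 g/day
Convert to kg/day: 9249.648 / 1000 = 9.249648 kg/day

9.249648 kg/day


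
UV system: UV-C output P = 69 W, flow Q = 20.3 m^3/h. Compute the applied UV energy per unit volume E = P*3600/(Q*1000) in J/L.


Energy delivered per hour = 69 W * 3600 s = 248400 J/h
Volume treated per hour = 20.3 m^3/h * 1000 = 20300 L/h
dose = 248400 / 20300 = 12.2365 J/L

12.2365 J/L


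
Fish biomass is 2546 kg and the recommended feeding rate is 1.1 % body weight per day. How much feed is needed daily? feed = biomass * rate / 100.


Feeding rate fraction = 1.1% / 100 = 0.011
Daily feed = 2546 kg * 0.011 = 28.006 kg/day

28.006 kg/day


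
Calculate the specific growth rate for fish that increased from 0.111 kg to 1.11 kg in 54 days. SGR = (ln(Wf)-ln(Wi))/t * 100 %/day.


ln(W_f) = ln(1.11) = 0.10436002
ln(W_i) = ln(0.111) = -2.1982251
ln(W_f) - ln(W_i) = 0.10436002 - -2.1982251 = 2.3025851
SGR = 2.3025851 / 54 * 100 = 4.26405 %/day

4.26405 %/day


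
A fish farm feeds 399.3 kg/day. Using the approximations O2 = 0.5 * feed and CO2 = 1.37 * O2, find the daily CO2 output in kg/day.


O2 = 399.3 * 0.5 = 199.65
CO2 = 199.65 * 1.37 = 273.5205

273.5205 kg/day


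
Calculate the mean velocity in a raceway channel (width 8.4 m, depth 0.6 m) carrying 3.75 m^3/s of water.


Cross-sectional area = W * d = 8.4 * 0.6 = 5.04 m^2
Velocity = Q / A = 3.75 / 5.04 = 0.744048 m/s

0.744048 m/s


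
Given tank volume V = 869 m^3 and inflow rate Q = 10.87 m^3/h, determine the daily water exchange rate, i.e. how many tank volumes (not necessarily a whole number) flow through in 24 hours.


Daily flow volume = 10.87 m^3/h * 24 h = 260.88 m^3/day
Exchanges = daily flow / tank volume = 260.88 / 869 = 0.300207 exchanges/day

0.300207 exchanges/day


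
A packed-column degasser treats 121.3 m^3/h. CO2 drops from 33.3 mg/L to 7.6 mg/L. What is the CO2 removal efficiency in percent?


CO2_out / CO2_in = 7.6 / 33.3 = 0.22822823
Fraction remaining = 0.22822823
efficiency = (1 - 0.22822823) * 100 = 77.1772 %

77.1772 %


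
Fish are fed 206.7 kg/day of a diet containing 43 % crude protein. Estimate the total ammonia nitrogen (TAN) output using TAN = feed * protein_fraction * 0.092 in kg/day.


Protein in feed = 206.7 * 43/100 = 88.881 kg/day
TAN = protein * 0.092 = 88.881 * 0.092 = 8.177052 kg/day

8.177052 kg/day


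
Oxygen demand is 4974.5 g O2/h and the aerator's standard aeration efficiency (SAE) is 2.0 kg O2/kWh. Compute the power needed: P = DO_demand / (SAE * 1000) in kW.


SAE in g O2/kWh = 2.0 * 1000 = 2000 g/kWh
P = DO_demand / SAE_g = 4974.5 / 2000 = 2.48725 kW

2.48725 kW


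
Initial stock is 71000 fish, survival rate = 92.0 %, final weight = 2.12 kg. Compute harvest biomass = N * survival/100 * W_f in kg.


Survivors = 71000 * 92.0/100 = 65320 fish
Harvest biomass = survivors * W_f = 65320 * 2.12 = 138478.4 kg

138478.4 kg


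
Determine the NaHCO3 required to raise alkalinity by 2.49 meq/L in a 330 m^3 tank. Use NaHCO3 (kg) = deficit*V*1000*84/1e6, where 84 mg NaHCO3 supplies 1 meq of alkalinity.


Tank volume in L = 330 m^3 * 1000 = 330000 L
Total meq required = 2.49 meq/L * 330000 L = 821700 meq
NaHCO3 mass = 821700 meq * 84 mg/meq / 1e6 = 69.0228 kg

69.0228 kg


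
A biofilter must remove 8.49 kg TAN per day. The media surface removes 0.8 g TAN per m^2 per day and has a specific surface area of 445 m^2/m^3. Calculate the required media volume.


A = 8.49*1000 / 0.8 = 10612.5 m^2
V = 10612.5 / 445 = 23.8483

23.8483 m^3


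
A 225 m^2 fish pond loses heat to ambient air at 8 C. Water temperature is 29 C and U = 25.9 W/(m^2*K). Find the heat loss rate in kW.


Temperature difference dT = 29 - 8 = 21 K
Heat loss (W) = U * A * dT = 25.9 * 225 * 21 = 122377.5 W
Convert to kW: 122377.5 / 1000 = 122.3775 kW

122.3775 kW


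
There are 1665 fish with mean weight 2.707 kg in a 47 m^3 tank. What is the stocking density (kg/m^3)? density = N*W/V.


Total biomass = 1665 fish * 2.707 kg = 4507.155 kg
Density = total biomass / volume = 4507.155 / 47 = 95.8969 kg/m^3

95.8969 kg/m^3


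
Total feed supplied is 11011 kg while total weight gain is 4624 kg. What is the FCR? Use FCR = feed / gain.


FCR = feed consumed / weight gained
FCR = 11011 kg / 4624 kg = 2.38127

2.38127


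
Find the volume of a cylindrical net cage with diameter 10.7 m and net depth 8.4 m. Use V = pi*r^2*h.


r = d/2 = 10.7/2 = 5.35 m
Base area = pi*r^2 = pi*5.35^2 = 89.920236 m^2
Volume = 89.920236 * 8.4 = 755.33 m^3

755.33 m^3


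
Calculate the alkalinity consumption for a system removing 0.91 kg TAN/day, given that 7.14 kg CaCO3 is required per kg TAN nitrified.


Alkalinity factor: 7.14 kg CaCO3 consumed per kg TAN nitrified
alk = 0.91 kg TAN * 7.14 = 6.4974 kg CaCO3/day

6.4974 kg CaCO3/day


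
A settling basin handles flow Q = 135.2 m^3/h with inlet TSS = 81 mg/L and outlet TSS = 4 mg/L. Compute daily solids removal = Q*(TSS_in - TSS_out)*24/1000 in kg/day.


Concentration drop: TSS_in - TSS_out = 81 - 4 = 77 mg/L
Hourly solids removed = Q * dTSS = 135.2 m^3/h * 77 mg/L = 10410.4 g/h  (m^3/h * mg/L = g/h)
Daily solids removed = 10410.4 * 24 = 249849.6 g/day
Convert g to kg: 249849.6 / 1000 = 249.8496 kg/day

249.8496 kg/day


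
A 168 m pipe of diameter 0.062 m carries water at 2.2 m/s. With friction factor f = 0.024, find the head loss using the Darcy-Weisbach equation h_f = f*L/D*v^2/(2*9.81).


v^2 = 2.2^2 = 4.84 m^2/s^2
L/D = 168/0.062 = 2709.6774
h_f = f*(L/D)*v^2/(2g) = 0.024 * 2709.6774 * 4.84 / 19.62 = 16.0426 m

16.0426 m


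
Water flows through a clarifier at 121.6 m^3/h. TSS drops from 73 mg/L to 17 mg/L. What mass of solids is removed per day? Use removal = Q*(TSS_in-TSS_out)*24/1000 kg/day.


Concentration drop: TSS_in - TSS_out = 73 - 17 = 56 mg/L
Hourly solids removed = Q * dTSS = 121.6 m^3/h * 56 mg/L = 6809.6 g/h  (m^3/h * mg/L = g/h)
Daily solids removed = 6809.6 * 24 = 163430.4 g/day
Convert g to kg: 163430.4 / 1000 = 163.4304 kg/day

163.4304 kg/day


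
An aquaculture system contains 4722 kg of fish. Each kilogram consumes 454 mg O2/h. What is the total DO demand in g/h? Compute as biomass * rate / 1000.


Total O2 consumption (mg/h) = 4722 kg * 454 mg/(kg*h) = 2143788 mg/h
Convert to g/h: 2143788 / 1000 = 2143.788 g/h

2143.788 g/h


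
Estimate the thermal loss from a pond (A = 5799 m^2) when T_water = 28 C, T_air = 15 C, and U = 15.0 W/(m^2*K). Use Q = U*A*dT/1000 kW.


Temperature difference dT = 28 - 15 = 13 K
Heat loss (W) = U * A * dT = 15.0 * 5799 * 13 = 1130805 W
Convert to kW: 1130805 / 1000 = 1130.805 kW

1130.805 kW


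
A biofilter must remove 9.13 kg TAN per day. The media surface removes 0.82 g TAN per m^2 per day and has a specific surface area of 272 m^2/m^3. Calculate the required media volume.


A = 9.13*1000 / 0.82 = 11134.146 m^2
V = 11134.146 / 272 = 40.9344

40.9344 m^3


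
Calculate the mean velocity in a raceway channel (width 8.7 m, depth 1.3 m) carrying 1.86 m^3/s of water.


Cross-sectional area = W * d = 8.7 * 1.3 = 11.31 m^2
Velocity = Q / A = 1.86 / 11.31 = 0.164456 m/s

0.164456 m/s


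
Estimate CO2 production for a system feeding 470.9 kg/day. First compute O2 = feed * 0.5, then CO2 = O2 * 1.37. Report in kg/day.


O2 = 470.9 * 0.5 = 235.45
CO2 = 235.45 * 1.37 = 322.5665

322.5665 kg/day


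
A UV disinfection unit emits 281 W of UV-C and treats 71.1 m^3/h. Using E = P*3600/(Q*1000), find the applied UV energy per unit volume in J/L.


Energy delivered per hour = 281 W * 3600 s = 1011600 J/h
Volume treated per hour = 71.1 m^3/h * 1000 = 71100 L/h
dose = 1011600 / 71100 = 14.2278 J/L

14.2278 J/L


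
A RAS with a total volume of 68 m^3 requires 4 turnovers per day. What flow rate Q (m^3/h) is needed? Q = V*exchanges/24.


Daily recirculation volume = 68 m^3 * 4 = 272 m^3/day
Flow rate Q = daily volume / 24 h = 272 / 24 = 11.3333 m^3/h

11.3333 m^3/h


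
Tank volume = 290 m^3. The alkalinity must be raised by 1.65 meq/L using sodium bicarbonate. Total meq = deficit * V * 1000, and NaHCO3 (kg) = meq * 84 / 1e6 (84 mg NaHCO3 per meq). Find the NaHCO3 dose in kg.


Tank volume in L = 290 m^3 * 1000 = 290000 L
Total meq required = 1.65 meq/L * 290000 L = 478500 meq
NaHCO3 mass = 478500 meq * 84 mg/meq / 1e6 = 40.194 kg

40.194 kg


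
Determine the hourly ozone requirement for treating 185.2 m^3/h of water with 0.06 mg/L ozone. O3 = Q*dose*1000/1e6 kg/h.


O3 demand (mg/h) = Q * dose * 1000 = 185.2 * 0.06 * 1000 = 11112 mg/h
Convert mg to kg: 11112 / 1e6 = 0.011112 kg/h

0.011112 kg/h


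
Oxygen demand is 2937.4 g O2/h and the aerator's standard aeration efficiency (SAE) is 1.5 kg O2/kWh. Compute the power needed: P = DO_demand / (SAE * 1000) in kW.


SAE in g O2/kWh = 1.5 * 1000 = 1500 g/kWh
P = DO_demand / SAE_g = 2937.4 / 1500 = 1.95827 kW

1.95827 kW


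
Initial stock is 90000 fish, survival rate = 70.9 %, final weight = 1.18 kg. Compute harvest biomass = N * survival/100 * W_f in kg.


Survivors = 90000 * 70.9/100 = 63810 fish
Harvest biomass = survivors * W_f = 63810 * 1.18 = 75295.8 kg

75295.8 kg


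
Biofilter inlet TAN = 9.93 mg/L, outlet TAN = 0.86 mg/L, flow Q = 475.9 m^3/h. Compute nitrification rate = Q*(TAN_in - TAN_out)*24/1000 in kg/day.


Concentration drop: TAN_in - TAN_out = 9.93 - 0.86 = 9.07 mg/L
Hourly TAN removed = Q * dTAN = 475.9 m^3/h * 9.07 mg/L = 4316.413 g/h  (m^3/h * mg/L = g/h)
Daily TAN removed = 4316.413 * 24 = 103593.912 g/day
Convert to kg/day: 103593.912 / 1000 = 103.593912 kg/day

103.593912 kg/day


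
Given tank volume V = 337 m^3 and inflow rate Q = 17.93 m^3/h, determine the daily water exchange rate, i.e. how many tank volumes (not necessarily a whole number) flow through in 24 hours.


Daily flow volume = 17.93 m^3/h * 24 h = 430.32 m^3/day
Exchanges = daily flow / tank volume = 430.32 / 337 = 1.27691 exchanges/day

1.27691 exchanges/day


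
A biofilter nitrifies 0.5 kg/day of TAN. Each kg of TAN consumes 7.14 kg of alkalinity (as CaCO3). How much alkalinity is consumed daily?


Alkalinity factor: 7.14 kg CaCO3 consumed per kg TAN nitrified
alk = 0.5 kg TAN * 7.14 = 3.57 kg CaCO3/day

3.57 kg CaCO3/day


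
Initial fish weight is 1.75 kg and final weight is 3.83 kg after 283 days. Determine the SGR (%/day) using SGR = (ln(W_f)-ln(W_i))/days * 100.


ln(W_f) = ln(3.83) = 1.3428648
ln(W_i) = ln(1.75) = 0.55961579
ln(W_f) - ln(W_i) = 1.3428648 - 0.55961579 = 0.78324901
SGR = 0.78324901 / 283 * 100 = 0.276766 %/day

0.276766 %/day


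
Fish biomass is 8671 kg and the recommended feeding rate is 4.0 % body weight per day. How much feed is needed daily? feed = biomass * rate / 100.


Feeding rate fraction = 4.0% / 100 = 0.04
Daily feed = 8671 kg * 0.04 = 346.84 kg/day

346.84 kg/day


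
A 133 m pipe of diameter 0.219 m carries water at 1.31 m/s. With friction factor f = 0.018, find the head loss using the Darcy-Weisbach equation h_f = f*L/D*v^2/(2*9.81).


v^2 = 1.31^2 = 1.7161 m^2/s^2
L/D = 133/0.219 = 607.30594
h_f = f*(L/D)*v^2/(2g) = 0.018 * 607.30594 * 1.7161 / 19.62 = 0.956145 m

0.956145 m


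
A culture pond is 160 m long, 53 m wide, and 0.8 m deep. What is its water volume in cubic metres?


Base area = L * W = 160 * 53 = 8480 m^2
Volume = area * depth = 8480 * 0.8 = 6784 m^3

6784 m^3


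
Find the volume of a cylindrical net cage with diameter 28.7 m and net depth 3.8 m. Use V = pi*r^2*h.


r = d/2 = 28.7/2 = 14.35 m
Base area = pi*r^2 = pi*14.35^2 = 646.92461 m^2
Volume = 646.92461 * 3.8 = 2458.31 m^3

2458.31 m^3


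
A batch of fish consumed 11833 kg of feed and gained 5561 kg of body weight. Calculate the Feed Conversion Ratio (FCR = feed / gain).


FCR = feed consumed / weight gained
FCR = 11833 kg / 5561 kg = 2.12785

2.12785


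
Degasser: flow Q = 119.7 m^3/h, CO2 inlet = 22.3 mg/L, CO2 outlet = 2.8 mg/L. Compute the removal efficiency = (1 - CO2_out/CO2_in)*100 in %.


CO2_out / CO2_in = 2.8 / 22.3 = 0.12556054
Fraction remaining = 0.12556054
efficiency = (1 - 0.12556054) * 100 = 87.4439 %

87.4439 %


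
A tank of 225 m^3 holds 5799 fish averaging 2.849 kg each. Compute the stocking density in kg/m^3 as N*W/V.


Total biomass = 5799 fish * 2.849 kg = 16521.351 kg
Density = total biomass / volume = 16521.351 / 225 = 73.4282 kg/m^3

73.4282 kg/m^3


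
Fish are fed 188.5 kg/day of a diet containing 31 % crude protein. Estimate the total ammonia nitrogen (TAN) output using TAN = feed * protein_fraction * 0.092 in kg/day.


Protein in feed = 188.5 * 31/100 = 58.435 kg/day
TAN = protein * 0.092 = 58.435 * 0.092 = 5.37602 kg/day

5.37602 kg/day


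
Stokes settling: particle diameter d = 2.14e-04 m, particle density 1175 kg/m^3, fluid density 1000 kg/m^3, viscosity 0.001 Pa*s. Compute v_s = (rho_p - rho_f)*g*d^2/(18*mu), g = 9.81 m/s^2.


Density difference: rho_p - rho_f = 1175 - 1000 = 175 kg/m^3
d^2 = (2.14e-04)^2 = 4.5796e-08 m^2
Numerator = (rho_p - rho_f) * g * d^2 = 175 * 9.81 * 4.5796e-08 = 7.8620283e-05
Denominator = 18 * mu = 18 * 0.001 = 0.018
v_s = 7.8620283e-05 / 0.018 = 0.00436779 m/s
Check: Re = rho_f * v_s * d / mu = 1000 * 0.00436779 * 2.14e-04 / 0.001 = 0.935 < 1, so Stokes' law applies.

0.00436779 m/s


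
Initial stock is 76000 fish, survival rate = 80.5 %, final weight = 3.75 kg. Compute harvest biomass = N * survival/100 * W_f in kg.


Survivors = 76000 * 80.5/100 = 61180 fish
Harvest biomass = survivors * W_f = 61180 * 3.75 = 229425 kg

229425 kg


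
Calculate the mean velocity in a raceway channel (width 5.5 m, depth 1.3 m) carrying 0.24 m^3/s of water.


Cross-sectional area = W * d = 5.5 * 1.3 = 7.15 m^2
Velocity = Q / A = 0.24 / 7.15 = 0.0335664 m/s

0.0335664 m/s


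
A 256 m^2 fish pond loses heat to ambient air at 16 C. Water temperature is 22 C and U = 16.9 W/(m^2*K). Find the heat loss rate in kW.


Temperature difference dT = 22 - 16 = 6 K
Heat loss (W) = U * A * dT = 16.9 * 256 * 6 = 25958.4 W
Convert to kW: 25958.4 / 1000 = 25.9584 kW

25.9584 kW


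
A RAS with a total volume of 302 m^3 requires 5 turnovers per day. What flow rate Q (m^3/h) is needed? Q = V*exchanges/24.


Daily recirculation volume = 302 m^3 * 5 = 1510 m^3/day
Flow rate Q = daily volume / 24 h = 1510 / 24 = 62.9167 m^3/h

62.9167 m^3/h


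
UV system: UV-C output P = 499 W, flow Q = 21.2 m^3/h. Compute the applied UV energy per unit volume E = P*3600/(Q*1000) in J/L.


Energy delivered per hour = 499 W * 3600 s = 1796400 J/h
Volume treated per hour = 21.2 m^3/h * 1000 = 21200 L/h
dose = 1796400 / 21200 = 84.7358 J/L

84.7358 J/L


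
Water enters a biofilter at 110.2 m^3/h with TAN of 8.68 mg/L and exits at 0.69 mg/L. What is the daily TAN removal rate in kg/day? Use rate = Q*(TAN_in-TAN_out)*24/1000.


Concentration drop: TAN_in - TAN_out = 8.68 - 0.69 = 7.99 mg/L
Hourly TAN removed = Q * dTAN = 110.2 m^3/h * 7.99 mg/L = 880.498 g/h  (m^3/h * mg/L = g/h)
Daily TAN removed = 880.498 * 24 = 21131.952 g/day
Convert to kg/day: 21131.952 / 1000 = 21.131952 kg/day

21.131952 kg/day


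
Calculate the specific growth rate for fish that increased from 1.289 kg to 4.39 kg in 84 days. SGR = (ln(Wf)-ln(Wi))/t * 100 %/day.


ln(W_f) = ln(4.39) = 1.4793292
ln(W_i) = ln(1.289) = 0.25386672
ln(W_f) - ln(W_i) = 1.4793292 - 0.25386672 = 1.2254625
SGR = 1.2254625 / 84 * 100 = 1.45888 %/day

1.45888 %/day


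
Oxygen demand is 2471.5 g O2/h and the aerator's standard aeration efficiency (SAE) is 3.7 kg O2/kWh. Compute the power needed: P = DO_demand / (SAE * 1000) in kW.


SAE in g O2/kWh = 3.7 * 1000 = 3700 g/kWh
P = DO_demand / SAE_g = 2471.5 / 3700 = 0.667973 kW

0.667973 kW
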